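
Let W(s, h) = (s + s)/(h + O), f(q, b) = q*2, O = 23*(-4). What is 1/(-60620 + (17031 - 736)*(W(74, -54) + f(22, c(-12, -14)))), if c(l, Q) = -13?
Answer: 73/46708450 ≈ 1.5629e-6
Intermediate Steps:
O = -92
f(q, b) = 2*q
W(s, h) = 2*s/(-92 + h) (W(s, h) = (s + s)/(h - 92) = (2*s)/(-92 + h) = 2*s/(-92 + h))
1/(-60620 + (17031 - 736)*(W(74, -54) + f(22, c(-12, -14)))) = 1/(-60620 + (17031 - 736)*(2*74/(-92 - 54) + 2*22)) = 1/(-60620 + 16295*(2*74/(-146) + 44)) = 1/(-60620 + 16295*(2*74*(-1/146) + 44)) = 1/(-60620 + 16295*(-74/73 + 44)) = 1/(-60620 + 16295*(3138/73)) = 1/(-60620 + 51133710/73) = 1/(46708450/73) = 73/46708450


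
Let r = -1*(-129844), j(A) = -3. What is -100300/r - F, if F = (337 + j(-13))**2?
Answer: -3621244391/32461 ≈ -1.1156e+5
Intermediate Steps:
r = 129844
F = 111556 (F = (337 - 3)**2 = 334**2 = 111556)
-100300/r - F = -100300/129844 - 1*111556 = -100300*1/129844 - 111556 = -25075/32461 - 111556 = -3621244391/32461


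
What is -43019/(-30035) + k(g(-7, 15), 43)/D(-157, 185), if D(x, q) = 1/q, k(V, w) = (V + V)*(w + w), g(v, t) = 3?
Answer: 2867184119/30035 ≈ 95461.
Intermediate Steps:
k(V, w) = 4*V*w (k(V, w) = (2*V)*(2*w) = 4*V*w)
-43019/(-30035) + k(g(-7, 15), 43)/D(-157, 185) = -43019/(-30035) + (4*3*43)/(1/185) = -43019*(-1/30035) + 516/(1/185) = 43019/30035 + 516*185 = 43019/30035 + 95460 = 2867184119/30035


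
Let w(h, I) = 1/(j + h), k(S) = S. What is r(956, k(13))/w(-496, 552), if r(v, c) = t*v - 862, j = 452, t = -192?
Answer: 8114216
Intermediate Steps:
r(v, c) = -862 - 192*v (r(v, c) = -192*v - 862 = -862 - 192*v)
w(h, I) = 1/(452 + h)
r(956, k(13))/w(-496, 552) = (-862 - 192*956)/(1/(452 - 496)) = (-862 - 183552)/(1/(-44)) = -184414/(-1/44) = -184414*(-44) = 8114216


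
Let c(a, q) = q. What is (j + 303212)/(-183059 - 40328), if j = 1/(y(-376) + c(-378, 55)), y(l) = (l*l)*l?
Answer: -16117937615051/11874654466227 ≈ -1.3573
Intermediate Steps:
y(l) = l³ (y(l) = l²*l = l³)
j = -1/53157321 (j = 1/((-376)³ + 55) = 1/(-53157376 + 55) = 1/(-53157321) = -1/53157321 ≈ -1.8812e-8)
(j + 303212)/(-183059 - 40328) = (-1/53157321 + 303212)/(-183059 - 40328) = (16117937615051/53157321)/(-223387) = (16117937615051/53157321)*(-1/223387) = -16117937615051/11874654466227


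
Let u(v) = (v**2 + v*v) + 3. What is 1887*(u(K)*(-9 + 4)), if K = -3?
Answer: -198135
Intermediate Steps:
u(v) = 3 + 2*v**2 (u(v) = (v**2 + v**2) + 3 = 2*v**2 + 3 = 3 + 2*v**2)
1887*(u(K)*(-9 + 4)) = 1887*((3 + 2*(-3)**2)*(-9 + 4)) = 1887*((3 + 2*9)*(-5)) = 1887*((3 + 18)*(-5)) = 1887*(21*(-5)) = 1887*(-105) = -198135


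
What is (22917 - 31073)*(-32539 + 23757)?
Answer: 71625992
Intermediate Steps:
(22917 - 31073)*(-32539 + 23757) = -8156*(-8782) = 71625992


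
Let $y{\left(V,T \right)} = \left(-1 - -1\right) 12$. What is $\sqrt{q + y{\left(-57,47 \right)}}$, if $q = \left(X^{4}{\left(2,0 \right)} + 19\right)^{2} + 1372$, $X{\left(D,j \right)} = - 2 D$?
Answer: $\sqrt{76997} \approx 277.48$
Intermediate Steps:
$y{\left(V,T \right)} = 0$ ($y{\left(V,T \right)} = \left(-1 + 1\right) 12 = 0 \cdot 12 = 0$)
$q = 76997$ ($q = \left(\left(\left(-2\right) 2\right)^{4} + 19\right)^{2} + 1372 = \left(\left(-4\right)^{4} + 19\right)^{2} + 1372 = \left(256 + 19\right)^{2} + 1372 = 275^{2} + 1372 = 75625 + 1372 = 76997$)
$\sqrt{q + y{\left(-57,47 \right)}} = \sqrt{76997 + 0} = \sqrt{76997}$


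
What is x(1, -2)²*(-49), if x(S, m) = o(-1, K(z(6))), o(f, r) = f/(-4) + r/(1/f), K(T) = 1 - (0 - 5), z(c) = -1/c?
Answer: -25921/16 ≈ -1620.1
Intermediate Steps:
K(T) = 6 (K(T) = 1 - 1*(-5) = 1 + 5 = 6)
o(f, r) = -f/4 + f*r (o(f, r) = f*(-¼) + r*f = -f/4 + f*r)
x(S, m) = -23/4 (x(S, m) = -(-¼ + 6) = -1*23/4 = -23/4)
x(1, -2)²*(-49) = (-23/4)²*(-49) = (529/16)*(-49) = -25921/16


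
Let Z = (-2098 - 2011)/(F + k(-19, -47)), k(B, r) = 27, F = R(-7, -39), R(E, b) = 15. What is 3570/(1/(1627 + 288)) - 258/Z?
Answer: 4013056398/587 ≈ 6.8366e+6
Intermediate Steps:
F = 15
Z = -587/6 (Z = (-2098 - 2011)/(15 + 27) = -4109/42 = -4109*1/42 = -587/6 ≈ -97.833)
3570/(1/(1627 + 288)) - 258/Z = 3570/(1/(1627 + 288)) - 258/(-587/6) = 3570/(1/1915) - 258*(-6/587) = 3570/(1/1915) + 1548/587 = 3570*1915 + 1548/587 = 6836550 + 1548/587 = 4013056398/587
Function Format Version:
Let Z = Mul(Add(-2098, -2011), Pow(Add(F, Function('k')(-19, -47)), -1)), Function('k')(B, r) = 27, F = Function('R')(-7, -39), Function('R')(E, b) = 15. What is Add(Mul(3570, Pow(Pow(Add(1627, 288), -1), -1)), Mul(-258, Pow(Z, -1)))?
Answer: Rational(4013056398, 587) ≈ 6.8366e+6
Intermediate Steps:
F = 15
Z = Rational(-587, 6) (Z = Mul(Add(-2098, -2011), Pow(Add(15, 27), -1)) = Mul(-4109, Pow(42, -1)) = Mul(-4109, Rational(1, 42)) = Rational(-587, 6) ≈ -97.833)
Add(Mul(3570, Pow(Pow(Add(1627, 288), -1), -1)), Mul(-258, Pow(Z, -1))) = Add(Mul(3570, Pow(Pow(Add(1627, 288), -1), -1)), Mul(-258, Pow(Rational(-587, 6), -1))) = Add(Mul(3570, Pow(Pow(1915, -1), -1)), Mul(-258, Rational(-6, 587))) = Add(Mul(3570, Pow(Rational(1, 1915), -1)), Rational(1548, 587)) = Add(Mul(3570, 1915), Rational(1548, 587)) = Add(6836550, Rational(1548, 587)) = Rational(4013056398, 587)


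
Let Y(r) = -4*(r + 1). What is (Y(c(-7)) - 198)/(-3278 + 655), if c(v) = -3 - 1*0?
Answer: 190/2623 ≈ 0.072436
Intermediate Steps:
c(v) = -3 (c(v) = -3 + 0 = -3)
Y(r) = -4 - 4*r (Y(r) = -4*(1 + r) = -4 - 4*r)
(Y(c(-7)) - 198)/(-3278 + 655) = ((-4 - 4*(-3)) - 198)/(-3278 + 655) = ((-4 + 12) - 198)/(-2623) = (8 - 198)*(-1/2623) = -190*(-1/2623) = 190/2623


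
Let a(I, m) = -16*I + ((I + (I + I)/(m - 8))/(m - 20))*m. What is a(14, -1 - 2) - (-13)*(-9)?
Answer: -85895/253 ≈ -339.51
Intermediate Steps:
a(I, m) = -16*I + m*(I + 2*I/(-8 + m))/(-20 + m) (a(I, m) = -16*I + ((I + (2*I)/(-8 + m))/(-20 + m))*m = -16*I + ((I + 2*I/(-8 + m))/(-20 + m))*m = -16*I + m*(I + 2*I/(-8 + m))/(-20 + m))
a(14, -1 - 2) - (-13)*(-9) = 14*(-2560 - 15*(-1 - 2)² + 442*(-1 - 2))/(160 + (-1 - 2)² - 28*(-1 - 2)) - (-13)*(-9) = 14*(-2560 - 15*(-3)² + 442*(-3))/(160 + (-3)² - 28*(-3)) - 1*117 = 14*(-2560 - 15*9 - 1326)/(160 + 9 + 84) - 117 = 14*(-2560 - 135 - 1326)/253 - 117 = 14*(1/253)*(-4021) - 117 = -56294/253 - 117 = -85895/253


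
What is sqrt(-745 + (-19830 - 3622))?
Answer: I*sqrt(24197) ≈ 155.55*I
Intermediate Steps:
sqrt(-745 + (-19830 - 3622)) = sqrt(-745 - 23452) = sqrt(-24197) = I*sqrt(24197)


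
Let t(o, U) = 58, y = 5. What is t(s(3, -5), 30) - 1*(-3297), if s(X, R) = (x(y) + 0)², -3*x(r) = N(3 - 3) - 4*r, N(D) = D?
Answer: 3355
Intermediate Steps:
x(r) = 4*r/3 (x(r) = -((3 - 3) - 4*r)/3 = -(0 - 4*r)/3 = -(-4)*r/3 = 4*r/3)
s(X, R) = 400/9 (s(X, R) = ((4/3)*5 + 0)² = (20/3 + 0)² = (20/3)² = 400/9)
t(s(3, -5), 30) - 1*(-3297) = 58 - 1*(-3297) = 58 + 3297 = 3355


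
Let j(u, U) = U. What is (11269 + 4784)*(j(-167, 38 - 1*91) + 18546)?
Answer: 296868129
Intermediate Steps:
(11269 + 4784)*(j(-167, 38 - 1*91) + 18546) = (11269 + 4784)*((38 - 1*91) + 18546) = 16053*((38 - 91) + 18546) = 16053*(-53 + 18546) = 16053*18493 = 296868129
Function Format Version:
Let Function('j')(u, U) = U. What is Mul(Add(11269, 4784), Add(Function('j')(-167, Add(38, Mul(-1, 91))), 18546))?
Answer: 296868129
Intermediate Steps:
Mul(Add(11269, 4784), Add(Function('j')(-167, Add(38, Mul(-1, 91))), 18546)) = Mul(Add(11269, 4784), Add(Add(38, Mul(-1, 91)), 18546)) = Mul(16053, Add(Add(38, -91), 18546)) = Mul(16053, Add(-53, 18546)) = Mul(16053, 18493) = 296868129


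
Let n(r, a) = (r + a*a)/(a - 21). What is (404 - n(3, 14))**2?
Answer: 9162729/49 ≈ 1.8699e+5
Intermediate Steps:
n(r, a) = (r + a**2)/(-21 + a)
(404 - n(3, 14))**2 = (404 - (3 + 14**2)/(-21 + 14))**2 = (404 - (3 + 196)/(-7))**2 = (404 - (-1)*199/7)**2 = (404 - 1*(-199/7))**2 = (404 + 199/7)**2 = (3027/7)**2 = 9162729/49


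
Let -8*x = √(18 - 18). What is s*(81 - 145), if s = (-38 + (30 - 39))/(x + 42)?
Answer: 1504/21 ≈ 71.619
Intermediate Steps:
x = 0 (x = -√(18 - 18)/8 = -√0/8 = -⅛*0 = 0)
s = -47/42 (s = (-38 + (30 - 39))/(0 + 42) = (-38 - 9)/42 = -47*1/42 = -47/42 ≈ -1.1190)
s*(81 - 145) = -47*(81 - 145)/42 = -47/42*(-64) = 1504/21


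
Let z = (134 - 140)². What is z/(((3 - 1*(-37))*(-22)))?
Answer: -9/220 ≈ -0.040909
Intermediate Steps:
z = 36 (z = (-6)² = 36)
z/(((3 - 1*(-37))*(-22))) = 36/(((3 - 1*(-37))*(-22))) = 36/(((3 + 37)*(-22))) = 36/((40*(-22))) = 36/(-880) = 36*(-1/880) = -9/220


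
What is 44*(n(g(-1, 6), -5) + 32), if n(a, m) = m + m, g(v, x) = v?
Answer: 968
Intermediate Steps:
n(a, m) = 2*m
44*(n(g(-1, 6), -5) + 32) = 44*(2*(-5) + 32) = 44*(-10 + 32) = 44*22 = 968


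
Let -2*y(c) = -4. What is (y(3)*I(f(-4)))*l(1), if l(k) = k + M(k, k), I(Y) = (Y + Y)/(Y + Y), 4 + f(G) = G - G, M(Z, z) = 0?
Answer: 2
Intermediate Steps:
y(c) = 2 (y(c) = -½*(-4) = 2)
f(G) = -4 (f(G) = -4 + (G - G) = -4 + 0 = -4)
I(Y) = 1 (I(Y) = (2*Y)/((2*Y)) = (2*Y)*(1/(2*Y)) = 1)
l(k) = k (l(k) = k + 0 = k)
(y(3)*I(f(-4)))*l(1) = (2*1)*1 = 2*1 = 2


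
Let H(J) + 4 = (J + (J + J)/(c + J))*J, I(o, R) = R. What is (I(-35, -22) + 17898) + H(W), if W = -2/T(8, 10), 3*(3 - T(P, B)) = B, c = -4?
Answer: 17944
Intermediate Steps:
T(P, B) = 3 - B/3
W = 6 (W = -2/(3 - 1/3*10) = -2/(3 - 10/3) = -2/(-1/3) = -2*(-3) = 6)
H(J) = -4 + J*(J + 2*J/(-4 + J)) (H(J) = -4 + (J + (J + J)/(-4 + J))*J = -4 + (J + (2*J)/(-4 + J))*J = -4 + (J + 2*J/(-4 + J))*J = -4 + J*(J + 2*J/(-4 + J)))
(I(-35, -22) + 17898) + H(W) = (-22 + 17898) + (16 + 6**3 - 4*6 - 2*6**2)/(-4 + 6) = 17876 + (16 + 216 - 24 - 2*36)/2 = 17876 + (16 + 216 - 24 - 72)/2 = 17876 + (1/2)*136 = 17876 + 68 = 17944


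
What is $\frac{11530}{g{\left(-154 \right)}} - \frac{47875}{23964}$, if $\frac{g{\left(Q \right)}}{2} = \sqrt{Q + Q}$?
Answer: $- \frac{47875}{23964} - \frac{5765 i \sqrt{77}}{154} \approx -1.9978 - 328.49 i$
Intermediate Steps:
$g{\left(Q \right)} = 2 \sqrt{2} \sqrt{Q}$ ($g{\left(Q \right)} = 2 \sqrt{Q + Q} = 2 \sqrt{2 Q} = 2 \sqrt{2} \sqrt{Q}$)
$\frac{11530}{g{\left(-154 \right)}} - \frac{47875}{23964} = \frac{11530}{2 \sqrt{2} \sqrt{-154}} - \frac{47875}{23964} = \frac{11530}{2 \sqrt{2} i \sqrt{154}} - \frac{47875}{23964} = \frac{11530}{4 i \sqrt{77}} - \frac{47875}{23964} = 11530 \left(- \frac{i \sqrt{77}}{308}\right) - \frac{47875}{23964} = - \frac{5765 i \sqrt{77}}{154} - \frac{47875}{23964} = - \frac{47875}{23964} - \frac{5765 i \sqrt{77}}{154}$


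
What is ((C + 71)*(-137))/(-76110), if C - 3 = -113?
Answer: -1781/25370 ≈ -0.070201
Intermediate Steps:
C = -110 (C = 3 - 113 = -110)
((C + 71)*(-137))/(-76110) = ((-110 + 71)*(-137))/(-76110) = -39*(-137)*(-1/76110) = 5343*(-1/76110) = -1781/25370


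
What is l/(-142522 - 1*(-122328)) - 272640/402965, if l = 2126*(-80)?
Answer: 6303059504/813747521 ≈ 7.7457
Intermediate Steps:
l = -170080
l/(-142522 - 1*(-122328)) - 272640/402965 = -170080/(-142522 - 1*(-122328)) - 272640/402965 = -170080/(-142522 + 122328) - 272640*1/402965 = -170080/(-20194) - 54528/80593 = -170080*(-1/20194) - 54528/80593 = 85040/10097 - 54528/80593 = 6303059504/813747521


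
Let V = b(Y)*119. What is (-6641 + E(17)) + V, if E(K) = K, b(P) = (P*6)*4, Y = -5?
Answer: -20904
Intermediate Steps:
b(P) = 24*P (b(P) = (6*P)*4 = 24*P)
V = -14280 (V = (24*(-5))*119 = -120*119 = -14280)
(-6641 + E(17)) + V = (-6641 + 17) - 14280 = -6624 - 14280 = -20904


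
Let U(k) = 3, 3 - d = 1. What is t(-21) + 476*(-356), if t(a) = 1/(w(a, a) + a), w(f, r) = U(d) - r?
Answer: -508367/3 ≈ -1.6946e+5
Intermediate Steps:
d = 2 (d = 3 - 1*1 = 3 - 1 = 2)
w(f, r) = 3 - r
t(a) = ⅓ (t(a) = 1/((3 - a) + a) = 1/3 = ⅓)
t(-21) + 476*(-356) = ⅓ + 476*(-356) = ⅓ - 169456 = -508367/3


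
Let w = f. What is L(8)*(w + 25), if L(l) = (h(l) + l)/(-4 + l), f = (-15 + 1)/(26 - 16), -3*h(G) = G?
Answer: 472/15 ≈ 31.467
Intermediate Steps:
h(G) = -G/3
f = -7/5 (f = -14/10 = -14*⅒ = -7/5 ≈ -1.4000)
w = -7/5 ≈ -1.4000
L(l) = 2*l/(3*(-4 + l)) (L(l) = (-l/3 + l)/(-4 + l) = (2*l/3)/(-4 + l) = 2*l/(3*(-4 + l)))
L(8)*(w + 25) = ((⅔)*8/(-4 + 8))*(-7/5 + 25) = ((⅔)*8/4)*(118/5) = ((⅔)*8*(¼))*(118/5) = (4/3)*(118/5) = 472/15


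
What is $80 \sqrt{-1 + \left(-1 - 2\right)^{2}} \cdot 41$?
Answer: $6560 \sqrt{2} \approx 9277.2$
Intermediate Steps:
$80 \sqrt{-1 + \left(-1 - 2\right)^{2}} \cdot 41 = 80 \sqrt{-1 + \left(-3\right)^{2}} \cdot 41 = 80 \sqrt{-1 + 9} \cdot 41 = 80 \sqrt{8} \cdot 41 = 80 \cdot 2 \sqrt{2} \cdot 41 = 160 \sqrt{2} \cdot 41 = 6560 \sqrt{2}$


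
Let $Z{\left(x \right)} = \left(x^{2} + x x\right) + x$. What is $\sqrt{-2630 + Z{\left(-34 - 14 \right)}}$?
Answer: $\sqrt{1930} \approx 43.932$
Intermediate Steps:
$Z{\left(x \right)} = x + 2 x^{2}$ ($Z{\left(x \right)} = \left(x^{2} + x^{2}\right) + x = 2 x^{2} + x = x + 2 x^{2}$)
$\sqrt{-2630 + Z{\left(-34 - 14 \right)}} = \sqrt{-2630 + \left(-34 - 14\right) \left(1 + 2 \left(-34 - 14\right)\right)} = \sqrt{-2630 - 48 \left(1 + 2 \left(-48\right)\right)} = \sqrt{-2630 - 48 \left(1 - 96\right)} = \sqrt{-2630 - -4560} = \sqrt{-2630 + 4560} = \sqrt{1930}$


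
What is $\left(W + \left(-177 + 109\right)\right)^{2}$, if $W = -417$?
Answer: $235225$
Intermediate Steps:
$\left(W + \left(-177 + 109\right)\right)^{2} = \left(-417 + \left(-177 + 109\right)\right)^{2} = \left(-417 - 68\right)^{2} = \left(-485\right)^{2} = 235225$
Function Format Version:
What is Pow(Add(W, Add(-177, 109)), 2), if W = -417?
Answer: 235225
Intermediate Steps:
Pow(Add(W, Add(-177, 109)), 2) = Pow(Add(-417, Add(-177, 109)), 2) = Pow(Add(-417, -68), 2) = Pow(-485, 2) = 235225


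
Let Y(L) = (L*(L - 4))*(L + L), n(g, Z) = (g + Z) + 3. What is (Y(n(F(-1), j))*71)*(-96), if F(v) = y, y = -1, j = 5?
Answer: -2003904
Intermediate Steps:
F(v) = -1
n(g, Z) = 3 + Z + g (n(g, Z) = (Z + g) + 3 = 3 + Z + g)
Y(L) = 2*L**2*(-4 + L) (Y(L) = (L*(-4 + L))*(2*L) = 2*L**2*(-4 + L))
(Y(n(F(-1), j))*71)*(-96) = ((2*(3 + 5 - 1)**2*(-4 + (3 + 5 - 1)))*71)*(-96) = ((2*7**2*(-4 + 7))*71)*(-96) = ((2*49*3)*71)*(-96) = (294*71)*(-96) = 20874*(-96) = -2003904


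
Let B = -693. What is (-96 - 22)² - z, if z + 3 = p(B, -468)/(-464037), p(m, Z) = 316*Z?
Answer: 2154165137/154679 ≈ 13927.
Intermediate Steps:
z = -414741/154679 (z = -3 + (316*(-468))/(-464037) = -3 - 147888*(-1/464037) = -3 + 49296/154679 = -414741/154679 ≈ -2.6813)
(-96 - 22)² - z = (-96 - 22)² - 1*(-414741/154679) = (-118)² + 414741/154679 = 13924 + 414741/154679 = 2154165137/154679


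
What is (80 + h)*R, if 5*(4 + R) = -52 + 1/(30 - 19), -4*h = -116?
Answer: -86219/55 ≈ -1567.6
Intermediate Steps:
h = 29 (h = -1/4*(-116) = 29)
R = -791/55 (R = -4 + (-52 + 1/(30 - 19))/5 = -4 + (-52 + 1/11)/5 = -4 + (1/5)*(-571/11) = -4 - 571/55 = -791/55 ≈ -14.382)
(80 + h)*R = (80 + 29)*(-791/55) = 109*(-791/55) = -86219/55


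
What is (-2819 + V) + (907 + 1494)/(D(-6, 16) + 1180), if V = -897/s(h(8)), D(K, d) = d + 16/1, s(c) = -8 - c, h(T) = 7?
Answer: -16708747/6060 ≈ -2757.2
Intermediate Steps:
D(K, d) = 16 + d (D(K, d) = d + 16*1 = d + 16 = 16 + d)
V = 299/5 (V = -897/(-8 - 1*7) = -897/(-8 - 7) = -897/(-15) = -897*(-1/15) = 299/5 ≈ 59.800)
(-2819 + V) + (907 + 1494)/(D(-6, 16) + 1180) = (-2819 + 299/5) + (907 + 1494)/((16 + 16) + 1180) = -13796/5 + 2401/(32 + 1180) = -13796/5 + 2401/1212 = -16708747/6060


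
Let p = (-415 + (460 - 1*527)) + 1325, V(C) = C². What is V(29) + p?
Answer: 1684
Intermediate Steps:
p = 843 (p = (-415 + (460 - 527)) + 1325 = (-415 - 67) + 1325 = -482 + 1325 = 843)
V(29) + p = 29² + 843 = 841 + 843 = 1684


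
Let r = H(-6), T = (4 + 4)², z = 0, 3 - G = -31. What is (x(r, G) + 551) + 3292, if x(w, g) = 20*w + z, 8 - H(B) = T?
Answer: 2723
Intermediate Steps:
G = 34 (G = 3 - 1*(-31) = 3 + 31 = 34)
T = 64 (T = 8² = 64)
H(B) = -56 (H(B) = 8 - 1*64 = 8 - 64 = -56)
r = -56
x(w, g) = 20*w (x(w, g) = 20*w + 0 = 20*w)
(x(r, G) + 551) + 3292 = (20*(-56) + 551) + 3292 = (-1120 + 551) + 3292 = -569 + 3292 = 2723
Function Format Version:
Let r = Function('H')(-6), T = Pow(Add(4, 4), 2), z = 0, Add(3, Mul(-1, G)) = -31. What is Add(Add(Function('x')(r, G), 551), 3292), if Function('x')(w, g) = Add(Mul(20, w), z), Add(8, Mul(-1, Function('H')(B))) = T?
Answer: 2723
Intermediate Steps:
G = 34 (G = Add(3, Mul(-1, -31)) = Add(3, 31) = 34)
T = 64 (T = Pow(8, 2) = 64)
Function('H')(B) = -56 (Function('H')(B) = Add(8, Mul(-1, 64)) = Add(8, -64) = -56)
r = -56
Function('x')(w, g) = Mul(20, w) (Function('x')(w, g) = Add(Mul(20, w), 0) = Mul(20, w))
Add(Add(Function('x')(r, G), 551), 3292) = Add(Add(Mul(20, -56), 551), 3292) = Add(Add(-1120, 551), 3292) = Add(-569, 3292) = 2723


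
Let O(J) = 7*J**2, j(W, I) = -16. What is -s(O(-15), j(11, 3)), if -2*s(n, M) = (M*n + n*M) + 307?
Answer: -50093/2 ≈ -25047.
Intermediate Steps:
s(n, M) = -307/2 - M*n (s(n, M) = -((M*n + n*M) + 307)/2 = -((M*n + M*n) + 307)/2 = -(2*M*n + 307)/2 = -(307 + 2*M*n)/2 = -307/2 - M*n)
-s(O(-15), j(11, 3)) = -(-307/2 - 1*(-16)*7*(-15)**2) = -(-307/2 - 1*(-16)*7*225) = -(-307/2 - 1*(-16)*1575) = -(-307/2 + 25200) = -1*50093/2 = -50093/2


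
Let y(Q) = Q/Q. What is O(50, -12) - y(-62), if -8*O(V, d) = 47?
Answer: -55/8 ≈ -6.8750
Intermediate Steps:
O(V, d) = -47/8 (O(V, d) = -⅛*47 = -47/8)
y(Q) = 1
O(50, -12) - y(-62) = -47/8 - 1*1 = -47/8 - 1 = -55/8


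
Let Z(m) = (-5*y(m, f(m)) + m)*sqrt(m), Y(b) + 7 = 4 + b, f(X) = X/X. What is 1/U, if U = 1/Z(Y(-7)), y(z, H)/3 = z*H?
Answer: 140*I*sqrt(10) ≈ 442.72*I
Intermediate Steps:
f(X) = 1
y(z, H) = 3*H*z (y(z, H) = 3*(z*H) = 3*(H*z) = 3*H*z)
Y(b) = -3 + b (Y(b) = -7 + (4 + b) = -3 + b)
Z(m) = -14*m**(3/2) (Z(m) = (-15*m + m)*sqrt(m) = (-14*m)*sqrt(m) = -14*m**(3/2))
U = -I*sqrt(10)/1400 (U = 1/(-14*(-3 - 7)**(3/2)) = 1/(-(-140)*I*sqrt(10)) = 1/(140*I*sqrt(10)) = -I*sqrt(10)/1400 ≈ -0.0022588*I)
1/U = 1/(-I*sqrt(10)/1400) = 140*I*sqrt(10)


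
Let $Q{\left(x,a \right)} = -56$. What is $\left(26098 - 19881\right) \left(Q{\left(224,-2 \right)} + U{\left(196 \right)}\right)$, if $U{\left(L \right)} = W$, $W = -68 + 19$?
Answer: $-652785$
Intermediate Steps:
$W = -49$
$U{\left(L \right)} = -49$
$\left(26098 - 19881\right) \left(Q{\left(224,-2 \right)} + U{\left(196 \right)}\right) = \left(26098 - 19881\right) \left(-56 - 49\right) = 6217 \left(-105\right) = -652785$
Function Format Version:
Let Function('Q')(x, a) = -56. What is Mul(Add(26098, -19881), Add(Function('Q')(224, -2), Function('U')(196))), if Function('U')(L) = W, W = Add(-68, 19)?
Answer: -652785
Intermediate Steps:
W = -49
Function('U')(L) = -49
Mul(Add(26098, -19881), Add(Function('Q')(224, -2), Function('U')(196))) = Mul(Add(26098, -19881), Add(-56, -49)) = Mul(6217, -105) = -652785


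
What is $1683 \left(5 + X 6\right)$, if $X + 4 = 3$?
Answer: $-1683$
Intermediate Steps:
$X = -1$ ($X = -4 + 3 = -1$)
$1683 \left(5 + X 6\right) = 1683 \left(5 - 6\right) = 1683 \left(-1\right) = -1683$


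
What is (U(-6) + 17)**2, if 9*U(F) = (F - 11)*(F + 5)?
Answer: 28900/81 ≈ 356.79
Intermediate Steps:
U(F) = (-11 + F)*(5 + F)/9 (U(F) = ((F - 11)*(F + 5))/9 = ((-11 + F)*(5 + F))/9 = (-11 + F)*(5 + F)/9)
(U(-6) + 17)**2 = ((-55/9 - 2/3*(-6) + (1/9)*(-6)**2) + 17)**2 = ((-55/9 + 4 + (1/9)*36) + 17)**2 = ((-55/9 + 4 + 4) + 17)**2 = (17/9 + 17)**2 = (170/9)**2 = 28900/81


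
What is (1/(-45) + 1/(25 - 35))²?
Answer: 121/8100 ≈ 0.014938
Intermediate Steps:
(1/(-45) + 1/(25 - 35))² = (-1/45 + 1/(-10))² = (-1/45 - ⅒)² = (-11/90)² = 121/8100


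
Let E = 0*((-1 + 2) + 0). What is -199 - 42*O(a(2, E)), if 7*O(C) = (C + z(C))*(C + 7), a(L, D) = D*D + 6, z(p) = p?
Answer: -1135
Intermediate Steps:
E = 0 (E = 0*(1 + 0) = 0*1 = 0)
a(L, D) = 6 + D² (a(L, D) = D² + 6 = 6 + D²)
O(C) = 2*C*(7 + C)/7 (O(C) = ((C + C)*(C + 7))/7 = ((2*C)*(7 + C))/7 = (2*C*(7 + C))/7 = 2*C*(7 + C)/7)
-199 - 42*O(a(2, E)) = -199 - 12*(6 + 0²)*(7 + (6 + 0²)) = -199 - 12*(6 + 0)*(7 + (6 + 0)) = -199 - 12*6*(7 + 6) = -199 - 12*6*13 = -199 - 42*156/7 = -199 - 936 = -1135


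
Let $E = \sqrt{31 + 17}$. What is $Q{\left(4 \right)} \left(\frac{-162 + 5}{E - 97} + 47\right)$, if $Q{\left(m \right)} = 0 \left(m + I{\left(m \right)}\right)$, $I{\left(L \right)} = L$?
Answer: $0$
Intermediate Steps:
$E = 4 \sqrt{3}$ ($E = \sqrt{48} = 4 \sqrt{3} \approx 6.9282$)
$Q{\left(m \right)} = 0$ ($Q{\left(m \right)} = 0 \left(m + m\right) = 0 \cdot 2 m = 0$)
$Q{\left(4 \right)} \left(\frac{-162 + 5}{E - 97} + 47\right) = 0 \left(\frac{-162 + 5}{4 \sqrt{3} - 97} + 47\right) = 0 \left(- \frac{157}{-97 + 4 \sqrt{3}} + 47\right) = 0 \left(47 - \frac{157}{-97 + 4 \sqrt{3}}\right) = 0$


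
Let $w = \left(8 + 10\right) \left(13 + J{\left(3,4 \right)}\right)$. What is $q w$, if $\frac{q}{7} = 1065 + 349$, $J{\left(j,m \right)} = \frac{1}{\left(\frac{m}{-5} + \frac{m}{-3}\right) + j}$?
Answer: $\frac{32782176}{13} \approx 2.5217 \cdot 10^{6}$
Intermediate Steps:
$J{\left(j,m \right)} = \frac{1}{j - \frac{8 m}{15}}$ ($J{\left(j,m \right)} = \frac{1}{\left(m \left(- \frac{1}{5}\right) + m \left(- \frac{1}{3}\right)\right) + j} = \frac{1}{\left(- \frac{m}{5} - \frac{m}{3}\right) + j} = \frac{1}{- \frac{8 m}{15} + j} = \frac{1}{j - \frac{8 m}{15}}$)
$q = 9898$ ($q = 7 \left(1065 + 349\right) = 7 \cdot 1414 = 9898$)
$w = \frac{3312}{13}$ ($w = \left(8 + 10\right) \left(13 + \frac{15}{\left(-8\right) 4 + 15 \cdot 3}\right) = 18 \left(13 + \frac{15}{-32 + 45}\right) = 18 \left(13 + \frac{15}{13}\right) = 18 \cdot \frac{184}{13} = \frac{3312}{13} \approx 254.77$)
$q w = 9898 \cdot \frac{3312}{13} = \frac{32782176}{13}$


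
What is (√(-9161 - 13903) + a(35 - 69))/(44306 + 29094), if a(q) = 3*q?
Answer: -51/36700 + 31*I*√6/36700 ≈ -0.0013896 + 0.0020691*I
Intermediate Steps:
(√(-9161 - 13903) + a(35 - 69))/(44306 + 29094) = (√(-9161 - 13903) + 3*(35 - 69))/(44306 + 29094) = (√(-23064) + 3*(-34))/73400 = (62*I*√6 - 102)*(1/73400) = (-102 + 62*I*√6)*(1/73400) = -51/36700 + 31*I*√6/36700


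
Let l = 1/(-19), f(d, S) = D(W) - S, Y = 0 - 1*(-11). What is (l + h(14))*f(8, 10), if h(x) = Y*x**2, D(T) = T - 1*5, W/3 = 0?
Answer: -614445/19 ≈ -32339.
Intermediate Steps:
W = 0 (W = 3*0 = 0)
D(T) = -5 + T (D(T) = T - 5 = -5 + T)
Y = 11 (Y = 0 + 11 = 11)
f(d, S) = -5 - S (f(d, S) = (-5 + 0) - S = -5 - S)
l = -1/19 ≈ -0.052632
h(x) = 11*x**2
(l + h(14))*f(8, 10) = (-1/19 + 11*14**2)*(-5 - 1*10) = (-1/19 + 11*196)*(-5 - 10) = (-1/19 + 2156)*(-15) = (40963/19)*(-15) = -614445/19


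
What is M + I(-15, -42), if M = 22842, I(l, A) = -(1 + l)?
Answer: 22856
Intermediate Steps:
I(l, A) = -1 - l
M + I(-15, -42) = 22842 + (-1 - 1*(-15)) = 22842 + (-1 + 15) = 22842 + 14 = 22856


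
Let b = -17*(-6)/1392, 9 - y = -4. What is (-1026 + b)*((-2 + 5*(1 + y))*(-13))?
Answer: 52601315/58 ≈ 9.0692e+5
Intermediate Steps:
y = 13 (y = 9 - 1*(-4) = 9 + 4 = 13)
b = 17/232 (b = 102*(1/1392) = 17/232 ≈ 0.073276)
(-1026 + b)*((-2 + 5*(1 + y))*(-13)) = (-1026 + 17/232)*((-2 + 5*(1 + 13))*(-13)) = -238015*(-2 + 5*14)*(-13)/232 = -238015*(-2 + 70)*(-13)/232 = -4046255*(-13)/58 = -238015/232*(-884) = 52601315/58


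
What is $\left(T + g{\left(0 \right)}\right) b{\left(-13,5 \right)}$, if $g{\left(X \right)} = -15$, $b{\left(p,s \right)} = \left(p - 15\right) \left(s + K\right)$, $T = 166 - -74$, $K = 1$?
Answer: $-37800$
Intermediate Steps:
$T = 240$ ($T = 166 + 74 = 240$)
$b{\left(p,s \right)} = \left(1 + s\right) \left(-15 + p\right)$ ($b{\left(p,s \right)} = \left(p - 15\right) \left(s + 1\right) = \left(-15 + p\right) \left(1 + s\right) = \left(1 + s\right) \left(-15 + p\right)$)
$\left(T + g{\left(0 \right)}\right) b{\left(-13,5 \right)} = \left(240 - 15\right) \left(-15 - 13 - 75 - 65\right) = 225 \left(-15 - 13 - 75 - 65\right) = 225 \left(-168\right) = -37800$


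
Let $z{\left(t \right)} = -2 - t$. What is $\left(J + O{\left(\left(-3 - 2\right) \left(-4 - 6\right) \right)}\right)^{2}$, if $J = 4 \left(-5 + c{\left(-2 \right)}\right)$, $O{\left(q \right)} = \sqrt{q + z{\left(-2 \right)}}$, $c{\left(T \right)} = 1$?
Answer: $306 - 160 \sqrt{2} \approx 79.726$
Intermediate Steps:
$O{\left(q \right)} = \sqrt{q}$ ($O{\left(q \right)} = \sqrt{q - 0} = \sqrt{q + \left(-2 + 2\right)} = \sqrt{q + 0} = \sqrt{q}$)
$J = -16$ ($J = 4 \left(-5 + 1\right) = 4 \left(-4\right) = -16$)
$\left(J + O{\left(\left(-3 - 2\right) \left(-4 - 6\right) \right)}\right)^{2} = \left(-16 + \sqrt{\left(-3 - 2\right) \left(-4 - 6\right)}\right)^{2} = \left(-16 + \sqrt{\left(-5\right) \left(-10\right)}\right)^{2} = \left(-16 + \sqrt{50}\right)^{2} = \left(-16 + 5 \sqrt{2}\right)^{2}$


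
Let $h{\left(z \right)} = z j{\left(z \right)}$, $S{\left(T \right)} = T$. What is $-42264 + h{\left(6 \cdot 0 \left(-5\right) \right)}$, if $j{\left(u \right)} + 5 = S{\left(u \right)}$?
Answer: $-42264$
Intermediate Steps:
$j{\left(u \right)} = -5 + u$
$h{\left(z \right)} = z \left(-5 + z\right)$
$-42264 + h{\left(6 \cdot 0 \left(-5\right) \right)} = -42264 + 6 \cdot 0 \left(-5\right) \left(-5 + 6 \cdot 0 \left(-5\right)\right) = -42264 + 0 \left(-5\right) \left(-5 + 0 \left(-5\right)\right) = -42264 + 0 \left(-5 + 0\right) = -42264 + 0 \left(-5\right) = -42264 + 0 = -42264$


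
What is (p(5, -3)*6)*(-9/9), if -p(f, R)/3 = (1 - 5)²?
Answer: 288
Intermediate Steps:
p(f, R) = -48 (p(f, R) = -3*(1 - 5)² = -3*(-4)² = -3*16 = -48)
(p(5, -3)*6)*(-9/9) = (-48*6)*(-9/9) = -(-2592)/9 = -288*(-1) = 288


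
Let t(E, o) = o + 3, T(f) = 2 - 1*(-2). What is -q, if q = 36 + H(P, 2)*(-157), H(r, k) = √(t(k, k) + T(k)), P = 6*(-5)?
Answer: 435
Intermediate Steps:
T(f) = 4 (T(f) = 2 + 2 = 4)
P = -30
t(E, o) = 3 + o
H(r, k) = √(7 + k) (H(r, k) = √((3 + k) + 4) = √(7 + k))
q = -435 (q = 36 + √(7 + 2)*(-157) = 36 + √9*(-157) = 36 + 3*(-157) = 36 - 471 = -435)
-q = -1*(-435) = 435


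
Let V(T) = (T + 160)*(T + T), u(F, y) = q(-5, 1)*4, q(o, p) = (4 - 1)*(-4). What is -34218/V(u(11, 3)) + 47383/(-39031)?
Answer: 137683457/69943552 ≈ 1.9685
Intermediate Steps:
q(o, p) = -12 (q(o, p) = 3*(-4) = -12)
u(F, y) = -48 (u(F, y) = -12*4 = -48)
V(T) = 2*T*(160 + T) (V(T) = (160 + T)*(2*T) = 2*T*(160 + T))
-34218/V(u(11, 3)) + 47383/(-39031) = -34218*(-1/(96*(160 - 48))) + 47383/(-39031) = -34218/(2*(-48)*112) + 47383*(-1/39031) = -34218/(-10752) - 47383/39031 = -34218*(-1/10752) - 47383/39031 = 5703/1792 - 47383/39031 = 137683457/69943552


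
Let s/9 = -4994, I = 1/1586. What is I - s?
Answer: 71284357/1586 ≈ 44946.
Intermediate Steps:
I = 1/1586 ≈ 0.00063052
s = -44946 (s = 9*(-4994) = -44946)
I - s = 1/1586 - 1*(-44946) = 1/1586 + 44946 = 71284357/1586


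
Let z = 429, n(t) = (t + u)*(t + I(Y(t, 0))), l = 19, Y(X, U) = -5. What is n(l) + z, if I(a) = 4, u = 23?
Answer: 1395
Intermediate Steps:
n(t) = (4 + t)*(23 + t) (n(t) = (t + 23)*(t + 4) = (23 + t)*(4 + t) = (4 + t)*(23 + t))
n(l) + z = (92 + 19² + 27*19) + 429 = (92 + 361 + 513) + 429 = 966 + 429 = 1395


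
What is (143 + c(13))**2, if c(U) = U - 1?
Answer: 24025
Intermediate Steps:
c(U) = -1 + U
(143 + c(13))**2 = (143 + (-1 + 13))**2 = (143 + 12)**2 = 155**2 = 24025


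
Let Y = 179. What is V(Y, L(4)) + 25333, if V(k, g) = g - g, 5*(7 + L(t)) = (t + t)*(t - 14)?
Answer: 25333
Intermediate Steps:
L(t) = -7 + 2*t*(-14 + t)/5 (L(t) = -7 + ((t + t)*(t - 14))/5 = -7 + ((2*t)*(-14 + t))/5 = -7 + (2*t*(-14 + t))/5 = -7 + 2*t*(-14 + t)/5)
V(k, g) = 0
V(Y, L(4)) + 25333 = 0 + 25333 = 25333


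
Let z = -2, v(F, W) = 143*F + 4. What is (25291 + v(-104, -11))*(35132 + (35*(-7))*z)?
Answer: 371288106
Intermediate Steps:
v(F, W) = 4 + 143*F
(25291 + v(-104, -11))*(35132 + (35*(-7))*z) = (25291 + (4 + 143*(-104)))*(35132 + (35*(-7))*(-2)) = (25291 + (4 - 14872))*(35132 - 245*(-2)) = (25291 - 14868)*(35132 + 490) = 10423*35622 = 371288106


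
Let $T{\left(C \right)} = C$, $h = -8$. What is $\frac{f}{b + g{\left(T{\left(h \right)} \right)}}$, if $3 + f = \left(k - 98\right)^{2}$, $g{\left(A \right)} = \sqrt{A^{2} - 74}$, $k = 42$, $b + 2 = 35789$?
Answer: $\frac{112120671}{1280709379} - \frac{3133 i \sqrt{10}}{1280709379} \approx 0.087546 - 7.7359 \cdot 10^{-6} i$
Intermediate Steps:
$b = 35787$ ($b = -2 + 35789 = 35787$)
$g{\left(A \right)} = \sqrt{-74 + A^{2}}$
$f = 3133$ ($f = -3 + \left(42 - 98\right)^{2} = -3 + \left(-56\right)^{2} = -3 + 3136 = 3133$)
$\frac{f}{b + g{\left(T{\left(h \right)} \right)}} = \frac{3133}{35787 + \sqrt{-74 + \left(-8\right)^{2}}} = \frac{3133}{35787 + \sqrt{-74 + 64}} = \frac{3133}{35787 + \sqrt{-10}} = \frac{3133}{35787 + i \sqrt{10}}$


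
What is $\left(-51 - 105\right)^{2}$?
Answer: $24336$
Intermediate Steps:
$\left(-51 - 105\right)^{2} = \left(-156\right)^{2} = 24336$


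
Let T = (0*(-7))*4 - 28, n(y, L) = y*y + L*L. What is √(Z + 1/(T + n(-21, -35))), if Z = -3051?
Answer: I*√909551734/546 ≈ 55.236*I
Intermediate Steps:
n(y, L) = L² + y² (n(y, L) = y² + L² = L² + y²)
T = -28 (T = 0*4 - 28 = 0 - 28 = -28)
√(Z + 1/(T + n(-21, -35))) = √(-3051 + 1/(-28 + ((-35)² + (-21)²))) = √(-3051 + 1/(-28 + (1225 + 441))) = √(-3051 + 1/(-28 + 1666)) = √(-3051 + 1/1638) = √(-4997537/1638) = I*√909551734/546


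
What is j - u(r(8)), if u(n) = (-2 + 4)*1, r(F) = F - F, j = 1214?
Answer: 1212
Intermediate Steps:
r(F) = 0
u(n) = 2 (u(n) = 2*1 = 2)
j - u(r(8)) = 1214 - 1*2 = 1214 - 2 = 1212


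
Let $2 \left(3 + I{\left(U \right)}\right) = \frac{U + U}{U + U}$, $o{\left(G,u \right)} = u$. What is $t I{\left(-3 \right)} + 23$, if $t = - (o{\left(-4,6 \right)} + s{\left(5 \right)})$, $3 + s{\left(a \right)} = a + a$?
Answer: $\frac{111}{2} \approx 55.5$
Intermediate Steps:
$I{\left(U \right)} = - \frac{5}{2}$ ($I{\left(U \right)} = -3 + \frac{\left(U + U\right) \frac{1}{U + U}}{2} = -3 + \frac{2 U \frac{1}{2 U}}{2} = -3 + \frac{1}{2} \cdot 1 = -3 + \frac{1}{2} = - \frac{5}{2}$)
$s{\left(a \right)} = -3 + 2 a$ ($s{\left(a \right)} = -3 + \left(a + a\right) = -3 + 2 a$)
$t = -13$ ($t = - (6 + \left(-3 + 2 \cdot 5\right)) = - (6 + \left(-3 + 10\right)) = - (6 + 7) = \left(-1\right) 13 = -13$)
$t I{\left(-3 \right)} + 23 = \left(-13\right) \left(- \frac{5}{2}\right) + 23 = \frac{65}{2} + 23 = \frac{111}{2}$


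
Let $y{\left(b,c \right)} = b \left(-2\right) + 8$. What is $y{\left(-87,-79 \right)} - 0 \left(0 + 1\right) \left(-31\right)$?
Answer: $182$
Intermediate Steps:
$y{\left(b,c \right)} = 8 - 2 b$ ($y{\left(b,c \right)} = - 2 b + 8 = 8 - 2 b$)
$y{\left(-87,-79 \right)} - 0 \left(0 + 1\right) \left(-31\right) = \left(8 - -174\right) - 0 \left(0 + 1\right) \left(-31\right) = \left(8 + 174\right) - 0 \cdot 1 \left(-31\right) = 182 - 0 \left(-31\right) = 182 - 0 = 182 + 0 = 182$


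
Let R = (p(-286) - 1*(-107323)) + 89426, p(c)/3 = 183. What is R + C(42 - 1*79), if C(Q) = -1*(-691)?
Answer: 197989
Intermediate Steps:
p(c) = 549 (p(c) = 3*183 = 549)
C(Q) = 691
R = 197298 (R = (549 - 1*(-107323)) + 89426 = (549 + 107323) + 89426 = 107872 + 89426 = 197298)
R + C(42 - 1*79) = 197298 + 691 = 197989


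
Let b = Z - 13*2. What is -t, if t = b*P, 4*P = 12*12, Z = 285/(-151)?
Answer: 151596/151 ≈ 1003.9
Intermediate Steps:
Z = -285/151 (Z = 285*(-1/151) = -285/151 ≈ -1.8874)
b = -4211/151 (b = -285/151 - 13*2 = -285/151 - 1*26 = -285/151 - 26 = -4211/151 ≈ -27.887)
P = 36 (P = (12*12)/4 = (¼)*144 = 36)
t = -151596/151 (t = -4211/151*36 = -151596/151 ≈ -1003.9)
-t = -1*(-151596/151) = 151596/151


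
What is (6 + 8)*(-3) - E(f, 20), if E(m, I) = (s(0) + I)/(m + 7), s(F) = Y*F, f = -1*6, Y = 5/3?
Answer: -62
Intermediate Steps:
Y = 5/3 (Y = 5*(⅓) = 5/3 ≈ 1.6667)
f = -6
s(F) = 5*F/3
E(m, I) = I/(7 + m) (E(m, I) = ((5/3)*0 + I)/(m + 7) = (0 + I)/(7 + m) = I/(7 + m))
(6 + 8)*(-3) - E(f, 20) = (6 + 8)*(-3) - 20/(7 - 6) = 14*(-3) - 20/1 = -42 - 20 = -62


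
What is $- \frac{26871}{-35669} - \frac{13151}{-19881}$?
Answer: $\frac{18930290}{13379913} \approx 1.4148$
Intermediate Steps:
$- \frac{26871}{-35669} - \frac{13151}{-19881} = \left(-26871\right) \left(- \frac{1}{35669}\right) - - \frac{13151}{19881} = \frac{507}{673} + \frac{13151}{19881} = \frac{18930290}{13379913}$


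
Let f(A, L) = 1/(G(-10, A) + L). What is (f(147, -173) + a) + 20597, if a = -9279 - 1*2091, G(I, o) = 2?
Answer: 1577816/171 ≈ 9227.0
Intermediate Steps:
a = -11370 (a = -9279 - 2091 = -11370)
f(A, L) = 1/(2 + L)
(f(147, -173) + a) + 20597 = (1/(2 - 173) - 11370) + 20597 = (1/(-171) - 11370) + 20597 = (-1/171 - 11370) + 20597 = -1944271/171 + 20597 = 1577816/171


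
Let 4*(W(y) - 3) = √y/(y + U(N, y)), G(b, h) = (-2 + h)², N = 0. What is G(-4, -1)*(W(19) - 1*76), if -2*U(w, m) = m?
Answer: -657 + 9*√19/38 ≈ -655.97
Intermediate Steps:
U(w, m) = -m/2
W(y) = 3 + 1/(2*√y) (W(y) = 3 + (√y/(y - y/2))/4 = 3 + (√y/((y/2)))/4 = 3 + ((2/y)*√y)/4 = 3 + (2/√y)/4 = 3 + 1/(2*√y))
G(-4, -1)*(W(19) - 1*76) = (-2 - 1)²*((3 + 1/(2*√19)) - 1*76) = (-3)²*((3 + (√19/19)/2) - 76) = 9*((3 + √19/38) - 76) = 9*(-73 + √19/38) = -657 + 9*√19/38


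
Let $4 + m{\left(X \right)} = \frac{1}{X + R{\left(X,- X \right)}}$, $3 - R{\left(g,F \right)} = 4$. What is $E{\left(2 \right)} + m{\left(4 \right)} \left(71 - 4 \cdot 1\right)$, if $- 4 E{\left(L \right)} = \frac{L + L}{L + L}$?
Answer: $- \frac{2951}{12} \approx -245.92$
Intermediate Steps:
$R{\left(g,F \right)} = -1$ ($R{\left(g,F \right)} = 3 - 4 = -1$)
$m{\left(X \right)} = -4 + \frac{1}{-1 + X}$ ($m{\left(X \right)} = -4 + \frac{1}{X - 1} = -4 + \frac{1}{-1 + X}$)
$E{\left(L \right)} = - \frac{1}{4}$ ($E{\left(L \right)} = - \frac{\left(L + L\right) \frac{1}{L + L}}{4} = - \frac{2 L \frac{1}{2 L}}{4} = \left(- \frac{1}{4}\right) 1 = - \frac{1}{4}$)
$E{\left(2 \right)} + m{\left(4 \right)} \left(71 - 4 \cdot 1\right) = - \frac{1}{4} + \frac{5 - 16}{-1 + 4} \left(71 - 4 \cdot 1\right) = - \frac{1}{4} + \frac{5 - 16}{3} \left(71 - 4\right) = - \frac{1}{4} + \frac{1}{3} \left(-11\right) \left(71 - 4\right) = - \frac{1}{4} - \frac{737}{3} = - \frac{2951}{12}$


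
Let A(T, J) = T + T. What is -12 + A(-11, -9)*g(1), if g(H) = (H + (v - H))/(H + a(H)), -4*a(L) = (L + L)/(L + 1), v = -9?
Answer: 252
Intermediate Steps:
A(T, J) = 2*T
a(L) = -L/(2*(1 + L)) (a(L) = -(L + L)/(4*(L + 1)) = -2*L/(4*(1 + L)) = -L/(2*(1 + L)))
g(H) = -9/(H - H/(2 + 2*H)) (g(H) = (H + (-9 - H))/(H - H/(2 + 2*H)) = -9/(H - H/(2 + 2*H)))
-12 + A(-11, -9)*g(1) = -12 + (2*(-11))*(18*(-1 - 1*1)/(1*(1 + 2*1))) = -12 - 396*(-1 - 1)/(1 + 2) = -12 - 396*(-2)/3 = -12 - 22*(-12) = -12 + 264 = 252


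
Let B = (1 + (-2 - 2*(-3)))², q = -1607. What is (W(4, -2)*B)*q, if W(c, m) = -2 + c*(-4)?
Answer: 723150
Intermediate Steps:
W(c, m) = -2 - 4*c
B = 25 (B = (1 + (-2 + 6))² = (1 + 4)² = 5² = 25)
(W(4, -2)*B)*q = ((-2 - 4*4)*25)*(-1607) = ((-2 - 16)*25)*(-1607) = -18*25*(-1607) = -450*(-1607) = 723150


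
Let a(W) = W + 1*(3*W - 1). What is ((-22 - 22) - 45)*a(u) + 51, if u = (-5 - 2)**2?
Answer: -17304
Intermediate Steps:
u = 49 (u = (-7)**2 = 49)
a(W) = -1 + 4*W (a(W) = W + 1*(-1 + 3*W) = W + (-1 + 3*W) = -1 + 4*W)
((-22 - 22) - 45)*a(u) + 51 = ((-22 - 22) - 45)*(-1 + 4*49) + 51 = (-44 - 45)*(-1 + 196) + 51 = -89*195 + 51 = -17355 + 51 = -17304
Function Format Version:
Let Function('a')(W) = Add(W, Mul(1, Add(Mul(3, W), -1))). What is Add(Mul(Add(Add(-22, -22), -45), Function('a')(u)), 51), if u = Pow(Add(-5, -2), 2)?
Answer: -17304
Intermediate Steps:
u = 49 (u = Pow(-7, 2) = 49)
Function('a')(W) = Add(-1, Mul(4, W)) (Function('a')(W) = Add(W, Mul(1, Add(-1, Mul(3, W)))) = Add(W, Add(-1, Mul(3, W))) = Add(-1, Mul(4, W)))
Add(Mul(Add(Add(-22, -22), -45), Function('a')(u)), 51) = Add(Mul(Add(Add(-22, -22), -45), Add(-1, Mul(4, 49))), 51) = Add(Mul(Add(-44, -45), Add(-1, 196)), 51) = Add(Mul(-89, 195), 51) = Add(-17355, 51) = -17304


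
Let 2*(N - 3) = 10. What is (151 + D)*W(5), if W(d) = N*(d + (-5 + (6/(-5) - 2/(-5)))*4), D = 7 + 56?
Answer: -155792/5 ≈ -31158.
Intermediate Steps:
N = 8 (N = 3 + (1/2)*10 = 3 + 5 = 8)
D = 63
W(d) = -928/5 + 8*d (W(d) = 8*(d + (-5 + (6/(-5) - 2/(-5)))*4) = 8*(d + (-5 + (6*(-1/5) - 2*(-1/5)))*4) = 8*(d + (-5 + (-6/5 + 2/5))*4) = 8*(d + (-5 - 4/5)*4) = 8*(d - 29/5*4) = 8*(d - 116/5) = 8*(-116/5 + d) = -928/5 + 8*d)
(151 + D)*W(5) = (151 + 63)*(-928/5 + 8*5) = 214*(-928/5 + 40) = 214*(-728/5) = -155792/5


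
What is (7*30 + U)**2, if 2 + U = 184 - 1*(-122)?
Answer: 264196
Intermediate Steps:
U = 304 (U = -2 + (184 - 1*(-122)) = -2 + (184 + 122) = -2 + 306 = 304)
(7*30 + U)**2 = (7*30 + 304)**2 = (210 + 304)**2 = 514**2 = 264196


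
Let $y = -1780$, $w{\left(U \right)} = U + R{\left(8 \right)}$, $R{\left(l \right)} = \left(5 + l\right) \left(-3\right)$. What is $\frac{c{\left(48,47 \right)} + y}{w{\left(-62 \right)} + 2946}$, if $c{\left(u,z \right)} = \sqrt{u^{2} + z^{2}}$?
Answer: $- \frac{356}{569} + \frac{\sqrt{4513}}{2845} \approx -0.60205$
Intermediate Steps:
$R{\left(l \right)} = -15 - 3 l$
$w{\left(U \right)} = -39 + U$ ($w{\left(U \right)} = U - 39 = -39 + U$)
$\frac{c{\left(48,47 \right)} + y}{w{\left(-62 \right)} + 2946} = \frac{\sqrt{48^{2} + 47^{2}} - 1780}{\left(-39 - 62\right) + 2946} = \frac{\sqrt{2304 + 2209} - 1780}{-101 + 2946} = \frac{\sqrt{4513} - 1780}{2845} = \left(-1780 + \sqrt{4513}\right) \frac{1}{2845} = - \frac{356}{569} + \frac{\sqrt{4513}}{2845}$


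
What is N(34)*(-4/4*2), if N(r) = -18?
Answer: 36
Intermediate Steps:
N(34)*(-4/4*2) = -18*(-4/4)*2 = -18*(-4*¼)*2 = -(-18)*2 = -18*(-2) = 36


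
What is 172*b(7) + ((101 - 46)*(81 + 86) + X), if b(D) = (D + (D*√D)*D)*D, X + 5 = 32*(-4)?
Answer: 17480 + 58996*√7 ≈ 1.7357e+5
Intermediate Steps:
X = -133 (X = -5 + 32*(-4) = -5 - 128 = -133)
b(D) = D*(D + D^(5/2)) (b(D) = (D + D^(3/2)*D)*D = (D + D^(5/2))*D = D*(D + D^(5/2)))
172*b(7) + ((101 - 46)*(81 + 86) + X) = 172*(7² + 7^(7/2)) + ((101 - 46)*(81 + 86) - 133) = 172*(49 + 343*√7) + (55*167 - 133) = (8428 + 58996*√7) + (9185 - 133) = (8428 + 58996*√7) + 9052 = 17480 + 58996*√7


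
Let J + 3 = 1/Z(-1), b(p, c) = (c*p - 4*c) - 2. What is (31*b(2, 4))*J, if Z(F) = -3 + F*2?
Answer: 992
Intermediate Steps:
Z(F) = -3 + 2*F
b(p, c) = -2 - 4*c + c*p (b(p, c) = (-4*c + c*p) - 2 = -2 - 4*c + c*p)
J = -16/5 (J = -3 + 1/(-3 + 2*(-1)) = -3 + 1/(-3 - 2) = -3 + 1/(-5) = -3 - 1/5 = -16/5 ≈ -3.2000)
(31*b(2, 4))*J = (31*(-2 - 4*4 + 4*2))*(-16/5) = (31*(-2 - 16 + 8))*(-16/5) = (31*(-10))*(-16/5) = -310*(-16/5) = 992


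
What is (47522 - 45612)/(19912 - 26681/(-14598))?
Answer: 27882180/290702057 ≈ 0.095913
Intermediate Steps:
(47522 - 45612)/(19912 - 26681/(-14598)) = 1910/(19912 - 26681*(-1/14598)) = 1910/(19912 + 26681/14598) = 1910/(290702057/14598) = 1910*(14598/290702057) = 27882180/290702057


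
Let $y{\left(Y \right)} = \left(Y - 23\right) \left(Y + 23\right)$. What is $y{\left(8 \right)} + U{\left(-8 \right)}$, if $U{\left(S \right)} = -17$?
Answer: $-482$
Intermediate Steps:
$y{\left(Y \right)} = \left(-23 + Y\right) \left(23 + Y\right)$ ($y{\left(Y \right)} = \left(Y - 23\right) \left(23 + Y\right) = \left(-23 + Y\right) \left(23 + Y\right)$)
$y{\left(8 \right)} + U{\left(-8 \right)} = \left(-529 + 8^{2}\right) - 17 = \left(-529 + 64\right) - 17 = -465 - 17 = -482$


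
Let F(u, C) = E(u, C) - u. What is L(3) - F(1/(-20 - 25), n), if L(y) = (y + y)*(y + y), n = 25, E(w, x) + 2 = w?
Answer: 38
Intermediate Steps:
E(w, x) = -2 + w
F(u, C) = -2 (F(u, C) = (-2 + u) - u = -2)
L(y) = 4*y² (L(y) = (2*y)*(2*y) = 4*y²)
L(3) - F(1/(-20 - 25), n) = 4*3² - 1*(-2) = 4*9 + 2 = 36 + 2 = 38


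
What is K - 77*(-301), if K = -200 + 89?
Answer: 23066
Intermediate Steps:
K = -111
K - 77*(-301) = -111 - 77*(-301) = -111 + 23177 = 23066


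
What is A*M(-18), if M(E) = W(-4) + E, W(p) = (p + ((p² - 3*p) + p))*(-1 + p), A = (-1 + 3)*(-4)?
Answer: 944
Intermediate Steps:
A = -8 (A = 2*(-4) = -8)
W(p) = (-1 + p)*(p² - p) (W(p) = (p + (p² - 2*p))*(-1 + p) = (p² - p)*(-1 + p) = (-1 + p)*(p² - p))
M(E) = -100 + E (M(E) = -4*(1 + (-4)² - 2*(-4)) + E = -4*(1 + 16 + 8) + E = -4*25 + E = -100 + E)
A*M(-18) = -8*(-100 - 18) = -8*(-118) = 944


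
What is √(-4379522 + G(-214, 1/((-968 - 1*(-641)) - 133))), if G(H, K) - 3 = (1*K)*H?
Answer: I*√231676530490/230 ≈ 2092.7*I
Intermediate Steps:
G(H, K) = 3 + H*K (G(H, K) = 3 + (1*K)*H = 3 + K*H = 3 + H*K)
√(-4379522 + G(-214, 1/((-968 - 1*(-641)) - 133))) = √(-4379522 + (3 - 214/((-968 - 1*(-641)) - 133))) = √(-4379522 + (3 - 214/((-968 + 641) - 133))) = √(-4379522 + (3 - 214/(-327 - 133))) = √(-4379522 + (3 - 214/(-460))) = √(-4379522 + (3 - 214*(-1/460))) = √(-4379522 + (3 + 107/230)) = √(-4379522 + 797/230) = √(-1007289263/230) = I*√231676530490/230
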